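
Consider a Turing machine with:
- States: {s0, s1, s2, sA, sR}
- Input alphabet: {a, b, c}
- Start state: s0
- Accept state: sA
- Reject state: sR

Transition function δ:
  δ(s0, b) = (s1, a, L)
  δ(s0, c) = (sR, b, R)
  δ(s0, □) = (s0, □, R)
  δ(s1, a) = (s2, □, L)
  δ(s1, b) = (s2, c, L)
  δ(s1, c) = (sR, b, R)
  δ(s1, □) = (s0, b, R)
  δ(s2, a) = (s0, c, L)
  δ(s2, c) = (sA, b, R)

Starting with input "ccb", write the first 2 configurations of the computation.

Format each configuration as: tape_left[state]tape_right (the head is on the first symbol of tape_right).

Transitions applied:
Step 1: δ(s0, c) = (sR, b, R)

The first 2 configurations are:
[s0]ccb ⊢ b[sR]cb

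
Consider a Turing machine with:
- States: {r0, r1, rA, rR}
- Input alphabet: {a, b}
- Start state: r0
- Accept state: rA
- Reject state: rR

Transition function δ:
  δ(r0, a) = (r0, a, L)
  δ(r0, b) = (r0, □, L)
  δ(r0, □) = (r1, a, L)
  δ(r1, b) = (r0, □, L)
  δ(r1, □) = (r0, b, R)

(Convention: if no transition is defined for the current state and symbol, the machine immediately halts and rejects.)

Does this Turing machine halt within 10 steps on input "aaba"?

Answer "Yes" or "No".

Execution trace:
Initial: [r0]aaba
Step 1: δ(r0, a) = (r0, a, L) → [r0]□aaba
Step 2: δ(r0, □) = (r1, a, L) → [r1]□aaaba
Step 3: δ(r1, □) = (r0, b, R) → b[r0]aaaba
Step 4: δ(r0, a) = (r0, a, L) → [r0]baaaba
Step 5: δ(r0, b) = (r0, □, L) → [r0]□□aaaba
Step 6: δ(r0, □) = (r1, a, L) → [r1]□a□aaaba
Step 7: δ(r1, □) = (r0, b, R) → b[r0]a□aaaba
Step 8: δ(r0, a) = (r0, a, L) → [r0]ba□aaaba
Step 9: δ(r0, b) = (r0, □, L) → [r0]□□a□aaaba
Step 10: δ(r0, □) = (r1, a, L) → [r1]□a□a□aaaba

The machine has not reached a halting state after 10 steps.
The machine did not halt within the 10-step bound.

Answer: No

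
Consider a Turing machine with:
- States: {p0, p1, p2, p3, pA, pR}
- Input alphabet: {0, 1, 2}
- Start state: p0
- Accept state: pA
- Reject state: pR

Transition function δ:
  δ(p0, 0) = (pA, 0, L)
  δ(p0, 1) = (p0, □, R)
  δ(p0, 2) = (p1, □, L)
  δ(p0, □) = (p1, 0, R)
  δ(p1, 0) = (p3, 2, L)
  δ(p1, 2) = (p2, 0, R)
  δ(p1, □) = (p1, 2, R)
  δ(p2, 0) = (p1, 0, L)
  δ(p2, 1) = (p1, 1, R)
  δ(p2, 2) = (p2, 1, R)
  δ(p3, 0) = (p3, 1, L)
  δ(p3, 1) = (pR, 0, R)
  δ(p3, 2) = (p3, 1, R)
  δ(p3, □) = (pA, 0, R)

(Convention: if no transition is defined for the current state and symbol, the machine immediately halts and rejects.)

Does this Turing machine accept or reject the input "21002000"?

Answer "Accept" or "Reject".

Execution trace:
Initial: [p0]21002000
Step 1: δ(p0, 2) = (p1, □, L) → [p1]□□1002000
Step 2: δ(p1, □) = (p1, 2, R) → 2[p1]□1002000
Step 3: δ(p1, □) = (p1, 2, R) → 22[p1]1002000

No transition is defined for δ(p1, 1). By convention the machine halts and rejects.

Answer: Reject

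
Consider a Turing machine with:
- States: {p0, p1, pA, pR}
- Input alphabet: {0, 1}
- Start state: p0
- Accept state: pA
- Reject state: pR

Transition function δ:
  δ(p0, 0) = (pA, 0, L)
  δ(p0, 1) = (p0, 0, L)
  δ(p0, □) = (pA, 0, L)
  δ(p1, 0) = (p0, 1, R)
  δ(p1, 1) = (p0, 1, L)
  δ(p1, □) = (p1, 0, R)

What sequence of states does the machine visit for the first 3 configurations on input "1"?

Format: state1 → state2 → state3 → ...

Execution trace:
Initial: [p0]1
Step 1: δ(p0, 1) = (p0, 0, L) → [p0]□0
Step 2: δ(p0, □) = (pA, 0, L) → [pA]□00

The machine reaches the accept state pA and halts.

State sequence: p0 → p0 → pA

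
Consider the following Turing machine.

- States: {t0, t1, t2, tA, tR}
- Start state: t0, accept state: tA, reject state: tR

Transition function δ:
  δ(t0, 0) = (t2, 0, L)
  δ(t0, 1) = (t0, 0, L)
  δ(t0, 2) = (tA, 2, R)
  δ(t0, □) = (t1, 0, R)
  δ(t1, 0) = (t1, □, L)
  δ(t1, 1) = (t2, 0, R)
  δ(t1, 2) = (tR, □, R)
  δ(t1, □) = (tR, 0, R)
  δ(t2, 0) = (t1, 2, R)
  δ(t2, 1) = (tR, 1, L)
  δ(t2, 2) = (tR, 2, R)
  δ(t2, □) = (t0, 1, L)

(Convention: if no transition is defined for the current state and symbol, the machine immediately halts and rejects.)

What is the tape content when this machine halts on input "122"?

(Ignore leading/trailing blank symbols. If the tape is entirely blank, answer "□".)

Execution trace:
Initial: [t0]122
Step 1: δ(t0, 1) = (t0, 0, L) → [t0]□022
Step 2: δ(t0, □) = (t1, 0, R) → 0[t1]022
Step 3: δ(t1, 0) = (t1, □, L) → [t1]0□22
Step 4: δ(t1, 0) = (t1, □, L) → [t1]□□□22
Step 5: δ(t1, □) = (tR, 0, R) → 0[tR]□□22

The machine reaches the reject state tR and halts.

Final tape (ignoring leading/trailing blanks): 0□□22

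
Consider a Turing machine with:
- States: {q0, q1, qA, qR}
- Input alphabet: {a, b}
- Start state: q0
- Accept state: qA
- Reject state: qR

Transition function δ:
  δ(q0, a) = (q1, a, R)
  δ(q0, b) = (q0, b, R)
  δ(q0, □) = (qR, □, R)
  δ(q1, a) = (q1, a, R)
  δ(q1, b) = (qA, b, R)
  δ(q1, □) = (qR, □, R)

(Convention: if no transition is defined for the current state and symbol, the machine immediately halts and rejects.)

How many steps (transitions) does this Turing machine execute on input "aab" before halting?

Execution trace:
Initial: [q0]aab
Step 1: δ(q0, a) = (q1, a, R) → a[q1]ab
Step 2: δ(q1, a) = (q1, a, R) → aa[q1]b
Step 3: δ(q1, b) = (qA, b, R) → aab[qA]□

The machine reaches the accept state qA and halts.

The machine executed 3 steps before halting.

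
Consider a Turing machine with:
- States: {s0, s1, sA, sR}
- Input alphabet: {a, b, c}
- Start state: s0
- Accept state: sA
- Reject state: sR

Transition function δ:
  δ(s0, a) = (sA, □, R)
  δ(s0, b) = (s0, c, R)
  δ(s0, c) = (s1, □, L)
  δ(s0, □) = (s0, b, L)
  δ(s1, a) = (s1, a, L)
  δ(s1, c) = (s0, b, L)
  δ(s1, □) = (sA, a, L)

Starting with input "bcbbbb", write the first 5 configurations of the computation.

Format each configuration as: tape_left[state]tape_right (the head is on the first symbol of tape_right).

Transitions applied:
Step 1: δ(s0, b) = (s0, c, R)
Step 2: δ(s0, c) = (s1, □, L)
Step 3: δ(s1, c) = (s0, b, L)
Step 4: δ(s0, □) = (s0, b, L)

The first 5 configurations are:
[s0]bcbbbb ⊢ c[s0]cbbbb ⊢ [s1]c□bbbb ⊢ [s0]□b□bbbb ⊢ [s0]□bb□bbbb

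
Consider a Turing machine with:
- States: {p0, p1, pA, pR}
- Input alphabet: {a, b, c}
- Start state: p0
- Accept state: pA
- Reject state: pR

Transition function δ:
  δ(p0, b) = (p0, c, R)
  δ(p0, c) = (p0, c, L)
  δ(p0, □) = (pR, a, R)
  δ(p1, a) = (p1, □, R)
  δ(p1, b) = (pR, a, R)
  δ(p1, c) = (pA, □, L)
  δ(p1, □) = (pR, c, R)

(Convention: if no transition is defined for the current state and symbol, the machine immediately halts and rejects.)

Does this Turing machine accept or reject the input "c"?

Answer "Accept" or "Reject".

Execution trace:
Initial: [p0]c
Step 1: δ(p0, c) = (p0, c, L) → [p0]□c
Step 2: δ(p0, □) = (pR, a, R) → a[pR]c

The machine reaches the reject state pR and halts.

Answer: Reject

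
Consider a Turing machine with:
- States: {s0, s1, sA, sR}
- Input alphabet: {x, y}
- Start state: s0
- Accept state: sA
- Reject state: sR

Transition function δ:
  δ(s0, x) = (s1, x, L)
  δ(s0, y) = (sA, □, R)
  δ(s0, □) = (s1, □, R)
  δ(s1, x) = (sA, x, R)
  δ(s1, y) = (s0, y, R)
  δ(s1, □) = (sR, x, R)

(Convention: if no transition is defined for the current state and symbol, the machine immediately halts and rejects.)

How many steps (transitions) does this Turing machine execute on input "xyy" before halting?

Execution trace:
Initial: [s0]xyy
Step 1: δ(s0, x) = (s1, x, L) → [s1]□xyy
Step 2: δ(s1, □) = (sR, x, R) → x[sR]xyy

The machine reaches the reject state sR and halts.

The machine executed 2 steps before halting.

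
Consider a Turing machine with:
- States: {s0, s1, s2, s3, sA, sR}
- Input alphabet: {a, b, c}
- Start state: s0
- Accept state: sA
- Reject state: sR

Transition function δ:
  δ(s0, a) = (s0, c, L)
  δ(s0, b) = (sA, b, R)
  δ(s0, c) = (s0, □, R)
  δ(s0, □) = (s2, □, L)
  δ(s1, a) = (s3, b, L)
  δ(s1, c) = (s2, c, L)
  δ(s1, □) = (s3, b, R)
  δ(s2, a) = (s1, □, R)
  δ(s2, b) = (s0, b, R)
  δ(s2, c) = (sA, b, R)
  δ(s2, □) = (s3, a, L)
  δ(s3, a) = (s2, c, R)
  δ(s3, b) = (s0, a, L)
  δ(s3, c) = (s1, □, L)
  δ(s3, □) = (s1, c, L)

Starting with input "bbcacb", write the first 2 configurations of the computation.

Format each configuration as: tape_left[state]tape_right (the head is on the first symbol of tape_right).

Transitions applied:
Step 1: δ(s0, b) = (sA, b, R)

The first 2 configurations are:
[s0]bbcacb ⊢ b[sA]bcacb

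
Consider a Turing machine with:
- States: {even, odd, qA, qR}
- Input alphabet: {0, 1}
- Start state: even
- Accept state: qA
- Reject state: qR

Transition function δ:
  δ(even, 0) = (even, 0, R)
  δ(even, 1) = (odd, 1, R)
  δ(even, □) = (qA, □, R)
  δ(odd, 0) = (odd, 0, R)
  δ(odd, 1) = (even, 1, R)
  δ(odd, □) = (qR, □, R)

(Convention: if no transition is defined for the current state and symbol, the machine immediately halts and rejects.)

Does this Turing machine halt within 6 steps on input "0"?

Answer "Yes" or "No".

Execution trace:
Initial: [even]0
Step 1: δ(even, 0) = (even, 0, R) → 0[even]□
Step 2: δ(even, □) = (qA, □, R) → 0□[qA]□

The machine reaches the accept state qA and halts.
The machine halted after 2 steps (within the 6-step bound).

Answer: Yes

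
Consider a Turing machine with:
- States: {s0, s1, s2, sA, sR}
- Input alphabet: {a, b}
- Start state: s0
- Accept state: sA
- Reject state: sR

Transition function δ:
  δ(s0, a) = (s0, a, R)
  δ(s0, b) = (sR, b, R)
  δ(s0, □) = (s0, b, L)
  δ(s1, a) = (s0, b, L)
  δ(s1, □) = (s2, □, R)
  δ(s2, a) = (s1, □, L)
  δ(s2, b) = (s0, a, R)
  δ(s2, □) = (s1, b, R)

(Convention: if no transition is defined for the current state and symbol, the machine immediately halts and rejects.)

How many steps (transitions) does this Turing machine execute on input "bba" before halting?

Execution trace:
Initial: [s0]bba
Step 1: δ(s0, b) = (sR, b, R) → b[sR]ba

The machine reaches the reject state sR and halts.

The machine executed 1 step before halting.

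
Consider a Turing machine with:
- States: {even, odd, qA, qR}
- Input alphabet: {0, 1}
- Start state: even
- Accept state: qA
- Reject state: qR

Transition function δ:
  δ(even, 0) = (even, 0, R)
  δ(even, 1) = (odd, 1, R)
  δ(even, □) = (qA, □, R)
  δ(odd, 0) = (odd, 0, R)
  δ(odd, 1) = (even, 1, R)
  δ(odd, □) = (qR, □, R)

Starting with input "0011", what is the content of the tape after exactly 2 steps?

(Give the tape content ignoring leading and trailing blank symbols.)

Execution trace:
Initial: [even]0011
Step 1: δ(even, 0) = (even, 0, R) → 0[even]011
Step 2: δ(even, 0) = (even, 0, R) → 00[even]11

After 2 steps, the tape (ignoring leading/trailing blanks) is: 0011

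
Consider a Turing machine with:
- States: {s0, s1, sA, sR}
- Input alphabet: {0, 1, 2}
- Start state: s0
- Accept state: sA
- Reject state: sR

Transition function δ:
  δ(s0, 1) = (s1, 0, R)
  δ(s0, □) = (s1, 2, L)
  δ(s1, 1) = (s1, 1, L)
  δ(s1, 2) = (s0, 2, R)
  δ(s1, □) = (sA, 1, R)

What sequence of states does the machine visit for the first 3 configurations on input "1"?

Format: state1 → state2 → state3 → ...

Execution trace:
Initial: [s0]1
Step 1: δ(s0, 1) = (s1, 0, R) → 0[s1]□
Step 2: δ(s1, □) = (sA, 1, R) → 01[sA]□

The machine reaches the accept state sA and halts.

State sequence: s0 → s1 → sA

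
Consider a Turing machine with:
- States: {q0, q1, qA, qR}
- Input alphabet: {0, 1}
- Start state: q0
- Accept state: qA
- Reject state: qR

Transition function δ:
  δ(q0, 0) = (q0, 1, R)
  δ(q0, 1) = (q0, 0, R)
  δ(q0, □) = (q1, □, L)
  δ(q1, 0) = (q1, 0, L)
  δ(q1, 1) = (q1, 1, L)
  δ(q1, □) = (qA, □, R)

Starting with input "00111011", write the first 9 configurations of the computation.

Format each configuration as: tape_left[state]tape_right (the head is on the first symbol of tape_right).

Transitions applied:
Step 1: δ(q0, 0) = (q0, 1, R)
Step 2: δ(q0, 0) = (q0, 1, R)
Step 3: δ(q0, 1) = (q0, 0, R)
Step 4: δ(q0, 1) = (q0, 0, R)
Step 5: δ(q0, 1) = (q0, 0, R)
Step 6: δ(q0, 0) = (q0, 1, R)
Step 7: δ(q0, 1) = (q0, 0, R)
Step 8: δ(q0, 1) = (q0, 0, R)

The first 9 configurations are:
[q0]00111011 ⊢ 1[q0]0111011 ⊢ 11[q0]111011 ⊢ 110[q0]11011 ⊢ 1100[q0]1011 ⊢ 11000[q0]011 ⊢ 110001[q0]11 ⊢ 1100010[q0]1 ⊢ 11000100[q0]□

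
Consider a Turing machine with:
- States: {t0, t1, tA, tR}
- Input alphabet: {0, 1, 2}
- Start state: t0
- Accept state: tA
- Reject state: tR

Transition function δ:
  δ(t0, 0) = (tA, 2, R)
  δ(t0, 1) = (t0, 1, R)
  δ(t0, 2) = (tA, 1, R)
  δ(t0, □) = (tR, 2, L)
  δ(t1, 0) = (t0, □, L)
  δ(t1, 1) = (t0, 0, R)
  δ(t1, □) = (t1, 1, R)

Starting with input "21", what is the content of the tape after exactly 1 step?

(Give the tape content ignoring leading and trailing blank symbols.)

Execution trace:
Initial: [t0]21
Step 1: δ(t0, 2) = (tA, 1, R) → 1[tA]1

The machine reaches the accept state tA and halts.

After 1 step, the tape (ignoring leading/trailing blanks) is: 11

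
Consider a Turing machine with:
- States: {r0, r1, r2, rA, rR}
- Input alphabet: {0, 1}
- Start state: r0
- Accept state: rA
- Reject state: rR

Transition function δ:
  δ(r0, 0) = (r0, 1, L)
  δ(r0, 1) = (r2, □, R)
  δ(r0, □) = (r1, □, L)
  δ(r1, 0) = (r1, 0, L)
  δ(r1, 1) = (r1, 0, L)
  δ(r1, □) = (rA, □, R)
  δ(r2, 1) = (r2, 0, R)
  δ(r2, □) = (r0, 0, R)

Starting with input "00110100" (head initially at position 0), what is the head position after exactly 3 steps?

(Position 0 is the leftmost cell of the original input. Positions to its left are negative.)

Execution trace (head position shown):
Step 0: [r0]00110100  (head at position 0)
Step 1: move left → [r0]□10110100  (head at position -1)
Step 2: move left → [r1]□□10110100  (head at position -2)
Step 3: move right → □[rA]□10110100  (head at position -1)

After 3 steps, the head is at position -1.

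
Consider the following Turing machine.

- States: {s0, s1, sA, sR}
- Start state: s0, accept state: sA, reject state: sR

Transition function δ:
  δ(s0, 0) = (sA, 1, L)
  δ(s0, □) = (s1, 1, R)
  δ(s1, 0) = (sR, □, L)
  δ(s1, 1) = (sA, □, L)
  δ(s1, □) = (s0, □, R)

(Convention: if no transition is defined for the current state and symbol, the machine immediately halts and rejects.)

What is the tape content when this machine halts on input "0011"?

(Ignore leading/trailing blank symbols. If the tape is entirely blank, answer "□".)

Execution trace:
Initial: [s0]0011
Step 1: δ(s0, 0) = (sA, 1, L) → [sA]□1011

The machine reaches the accept state sA and halts.

Final tape (ignoring leading/trailing blanks): 1011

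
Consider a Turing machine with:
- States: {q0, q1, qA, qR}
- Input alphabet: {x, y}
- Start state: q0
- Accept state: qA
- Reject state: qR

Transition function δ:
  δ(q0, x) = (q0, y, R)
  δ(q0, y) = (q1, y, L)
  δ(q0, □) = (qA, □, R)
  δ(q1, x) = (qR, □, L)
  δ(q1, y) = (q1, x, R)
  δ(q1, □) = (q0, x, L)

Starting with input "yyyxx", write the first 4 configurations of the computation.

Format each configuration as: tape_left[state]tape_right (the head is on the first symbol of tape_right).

Transitions applied:
Step 1: δ(q0, y) = (q1, y, L)
Step 2: δ(q1, □) = (q0, x, L)
Step 3: δ(q0, □) = (qA, □, R)

The first 4 configurations are:
[q0]yyyxx ⊢ [q1]□yyyxx ⊢ [q0]□xyyyxx ⊢ □[qA]xyyyxx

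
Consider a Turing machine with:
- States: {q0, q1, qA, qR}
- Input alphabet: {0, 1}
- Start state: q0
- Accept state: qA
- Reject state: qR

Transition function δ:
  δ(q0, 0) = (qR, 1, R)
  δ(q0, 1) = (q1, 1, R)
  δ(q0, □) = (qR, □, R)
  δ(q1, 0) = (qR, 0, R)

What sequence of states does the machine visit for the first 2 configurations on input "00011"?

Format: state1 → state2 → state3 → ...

Execution trace:
Initial: [q0]00011
Step 1: δ(q0, 0) = (qR, 1, R) → 1[qR]0011

The machine reaches the reject state qR and halts.

State sequence: q0 → qR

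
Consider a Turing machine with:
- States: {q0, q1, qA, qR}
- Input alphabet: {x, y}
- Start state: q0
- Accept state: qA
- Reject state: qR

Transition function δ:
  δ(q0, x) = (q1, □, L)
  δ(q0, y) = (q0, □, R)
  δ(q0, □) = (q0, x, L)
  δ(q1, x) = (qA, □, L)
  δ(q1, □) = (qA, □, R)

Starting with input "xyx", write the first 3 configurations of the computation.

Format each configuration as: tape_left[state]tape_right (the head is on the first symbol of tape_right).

Transitions applied:
Step 1: δ(q0, x) = (q1, □, L)
Step 2: δ(q1, □) = (qA, □, R)

The first 3 configurations are:
[q0]xyx ⊢ [q1]□□yx ⊢ □[qA]□yx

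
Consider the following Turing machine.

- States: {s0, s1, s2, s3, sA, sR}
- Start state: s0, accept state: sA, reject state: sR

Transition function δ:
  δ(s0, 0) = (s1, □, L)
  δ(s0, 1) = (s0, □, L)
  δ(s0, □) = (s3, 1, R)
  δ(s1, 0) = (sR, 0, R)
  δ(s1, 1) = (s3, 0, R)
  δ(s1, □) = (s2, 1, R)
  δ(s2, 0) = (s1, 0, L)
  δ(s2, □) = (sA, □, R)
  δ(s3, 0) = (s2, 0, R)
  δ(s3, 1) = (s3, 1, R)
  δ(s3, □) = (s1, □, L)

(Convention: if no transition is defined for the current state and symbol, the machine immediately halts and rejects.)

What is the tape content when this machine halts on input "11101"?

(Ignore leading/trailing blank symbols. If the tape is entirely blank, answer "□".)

Execution trace:
Initial: [s0]11101
Step 1: δ(s0, 1) = (s0, □, L) → [s0]□□1101
Step 2: δ(s0, □) = (s3, 1, R) → 1[s3]□1101
Step 3: δ(s3, □) = (s1, □, L) → [s1]1□1101
Step 4: δ(s1, 1) = (s3, 0, R) → 0[s3]□1101
Step 5: δ(s3, □) = (s1, □, L) → [s1]0□1101
Step 6: δ(s1, 0) = (sR, 0, R) → 0[sR]□1101

The machine reaches the reject state sR and halts.

Final tape (ignoring leading/trailing blanks): 0□1101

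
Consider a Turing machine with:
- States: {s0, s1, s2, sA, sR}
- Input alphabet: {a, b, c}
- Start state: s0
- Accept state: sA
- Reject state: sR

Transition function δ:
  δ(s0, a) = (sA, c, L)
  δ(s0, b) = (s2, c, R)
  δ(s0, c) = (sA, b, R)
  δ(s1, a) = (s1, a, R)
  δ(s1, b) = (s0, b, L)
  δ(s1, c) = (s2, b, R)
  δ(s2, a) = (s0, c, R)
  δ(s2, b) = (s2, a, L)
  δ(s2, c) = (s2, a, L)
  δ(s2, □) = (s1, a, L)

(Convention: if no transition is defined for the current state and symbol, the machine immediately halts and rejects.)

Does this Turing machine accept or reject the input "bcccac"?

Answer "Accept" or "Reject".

Execution trace:
Initial: [s0]bcccac
Step 1: δ(s0, b) = (s2, c, R) → c[s2]cccac
Step 2: δ(s2, c) = (s2, a, L) → [s2]caccac
Step 3: δ(s2, c) = (s2, a, L) → [s2]□aaccac
Step 4: δ(s2, □) = (s1, a, L) → [s1]□aaaccac

No transition is defined for δ(s1, □). By convention the machine halts and rejects.

Answer: Reject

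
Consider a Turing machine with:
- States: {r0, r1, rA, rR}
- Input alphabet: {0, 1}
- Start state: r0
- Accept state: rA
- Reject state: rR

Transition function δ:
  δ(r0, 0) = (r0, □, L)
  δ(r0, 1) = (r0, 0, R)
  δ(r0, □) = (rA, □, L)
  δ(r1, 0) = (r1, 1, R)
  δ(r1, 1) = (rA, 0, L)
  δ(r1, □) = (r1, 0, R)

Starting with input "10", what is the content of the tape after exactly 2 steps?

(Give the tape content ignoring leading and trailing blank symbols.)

Execution trace:
Initial: [r0]10
Step 1: δ(r0, 1) = (r0, 0, R) → 0[r0]0
Step 2: δ(r0, 0) = (r0, □, L) → [r0]0□

After 2 steps, the tape (ignoring leading/trailing blanks) is: 0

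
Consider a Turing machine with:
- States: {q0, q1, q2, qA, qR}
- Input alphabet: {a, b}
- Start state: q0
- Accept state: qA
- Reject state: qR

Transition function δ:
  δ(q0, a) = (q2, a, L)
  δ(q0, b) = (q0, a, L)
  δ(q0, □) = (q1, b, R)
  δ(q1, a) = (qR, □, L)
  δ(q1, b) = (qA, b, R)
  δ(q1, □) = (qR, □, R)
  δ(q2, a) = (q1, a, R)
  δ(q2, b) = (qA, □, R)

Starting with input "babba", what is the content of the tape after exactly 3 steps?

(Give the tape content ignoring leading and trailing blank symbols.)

Execution trace:
Initial: [q0]babba
Step 1: δ(q0, b) = (q0, a, L) → [q0]□aabba
Step 2: δ(q0, □) = (q1, b, R) → b[q1]aabba
Step 3: δ(q1, a) = (qR, □, L) → [qR]b□abba

The machine reaches the reject state qR and halts.

After 3 steps, the tape (ignoring leading/trailing blanks) is: b□abba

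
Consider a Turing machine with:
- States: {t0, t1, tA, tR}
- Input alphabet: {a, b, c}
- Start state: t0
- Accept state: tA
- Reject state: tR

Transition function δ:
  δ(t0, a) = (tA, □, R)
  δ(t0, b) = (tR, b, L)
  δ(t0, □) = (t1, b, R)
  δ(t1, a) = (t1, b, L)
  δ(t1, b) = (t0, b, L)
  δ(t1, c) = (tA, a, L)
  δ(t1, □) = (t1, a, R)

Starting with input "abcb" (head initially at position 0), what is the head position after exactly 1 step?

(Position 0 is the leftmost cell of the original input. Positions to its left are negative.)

Execution trace (head position shown):
Step 0: [t0]abcb  (head at position 0)
Step 1: move right → □[tA]bcb  (head at position 1)

After 1 step, the head is at position 1.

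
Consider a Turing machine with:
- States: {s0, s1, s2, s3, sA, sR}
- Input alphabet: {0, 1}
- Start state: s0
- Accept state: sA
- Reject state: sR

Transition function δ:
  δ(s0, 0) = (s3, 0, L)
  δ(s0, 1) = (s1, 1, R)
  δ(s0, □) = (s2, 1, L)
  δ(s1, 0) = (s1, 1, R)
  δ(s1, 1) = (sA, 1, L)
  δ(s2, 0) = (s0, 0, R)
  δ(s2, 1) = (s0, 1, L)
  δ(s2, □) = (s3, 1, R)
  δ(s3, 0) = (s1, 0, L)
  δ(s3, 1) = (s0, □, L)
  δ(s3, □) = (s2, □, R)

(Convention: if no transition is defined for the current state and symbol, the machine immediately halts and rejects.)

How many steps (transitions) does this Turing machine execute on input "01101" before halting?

Execution trace:
Initial: [s0]01101
Step 1: δ(s0, 0) = (s3, 0, L) → [s3]□01101
Step 2: δ(s3, □) = (s2, □, R) → □[s2]01101
Step 3: δ(s2, 0) = (s0, 0, R) → □0[s0]1101
Step 4: δ(s0, 1) = (s1, 1, R) → □01[s1]101
Step 5: δ(s1, 1) = (sA, 1, L) → □0[sA]1101

The machine reaches the accept state sA and halts.

The machine executed 5 steps before halting.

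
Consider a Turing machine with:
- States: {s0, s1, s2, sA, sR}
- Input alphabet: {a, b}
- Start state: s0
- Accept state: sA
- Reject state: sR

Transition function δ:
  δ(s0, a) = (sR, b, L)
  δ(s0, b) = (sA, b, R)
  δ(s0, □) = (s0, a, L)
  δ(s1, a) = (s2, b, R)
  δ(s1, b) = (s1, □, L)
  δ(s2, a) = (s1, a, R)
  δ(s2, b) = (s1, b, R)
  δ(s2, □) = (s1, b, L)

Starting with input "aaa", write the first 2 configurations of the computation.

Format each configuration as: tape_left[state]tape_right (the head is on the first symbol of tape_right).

Transitions applied:
Step 1: δ(s0, a) = (sR, b, L)

The first 2 configurations are:
[s0]aaa ⊢ [sR]□baa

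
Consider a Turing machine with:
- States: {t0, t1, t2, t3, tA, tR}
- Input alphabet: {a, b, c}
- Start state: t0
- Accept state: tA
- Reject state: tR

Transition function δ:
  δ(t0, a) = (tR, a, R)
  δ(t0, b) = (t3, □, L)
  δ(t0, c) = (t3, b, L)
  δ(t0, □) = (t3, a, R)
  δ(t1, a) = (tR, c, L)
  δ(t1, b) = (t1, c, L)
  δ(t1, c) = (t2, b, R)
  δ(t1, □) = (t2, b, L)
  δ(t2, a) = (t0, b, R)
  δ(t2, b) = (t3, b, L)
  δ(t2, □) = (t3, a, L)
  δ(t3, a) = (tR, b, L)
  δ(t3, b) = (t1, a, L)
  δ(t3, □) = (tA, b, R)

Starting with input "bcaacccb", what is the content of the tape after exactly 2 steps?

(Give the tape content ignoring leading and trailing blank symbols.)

Execution trace:
Initial: [t0]bcaacccb
Step 1: δ(t0, b) = (t3, □, L) → [t3]□□caacccb
Step 2: δ(t3, □) = (tA, b, R) → b[tA]□caacccb

The machine reaches the accept state tA and halts.

After 2 steps, the tape (ignoring leading/trailing blanks) is: b□caacccb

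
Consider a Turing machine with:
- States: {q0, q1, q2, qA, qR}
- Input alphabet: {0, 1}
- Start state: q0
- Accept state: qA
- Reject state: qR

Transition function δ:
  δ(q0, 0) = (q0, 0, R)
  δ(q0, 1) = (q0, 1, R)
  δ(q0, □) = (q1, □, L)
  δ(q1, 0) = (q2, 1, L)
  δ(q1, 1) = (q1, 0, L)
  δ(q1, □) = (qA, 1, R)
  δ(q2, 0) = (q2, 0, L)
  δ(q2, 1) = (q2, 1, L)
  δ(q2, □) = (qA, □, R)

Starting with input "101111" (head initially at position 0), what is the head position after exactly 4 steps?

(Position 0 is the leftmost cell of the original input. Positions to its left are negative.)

Execution trace (head position shown):
Step 0: [q0]101111  (head at position 0)
Step 1: move right → 1[q0]01111  (head at position 1)
Step 2: move right → 10[q0]1111  (head at position 2)
Step 3: move right → 101[q0]111  (head at position 3)
Step 4: move right → 1011[q0]11  (head at position 4)

After 4 steps, the head is at position 4.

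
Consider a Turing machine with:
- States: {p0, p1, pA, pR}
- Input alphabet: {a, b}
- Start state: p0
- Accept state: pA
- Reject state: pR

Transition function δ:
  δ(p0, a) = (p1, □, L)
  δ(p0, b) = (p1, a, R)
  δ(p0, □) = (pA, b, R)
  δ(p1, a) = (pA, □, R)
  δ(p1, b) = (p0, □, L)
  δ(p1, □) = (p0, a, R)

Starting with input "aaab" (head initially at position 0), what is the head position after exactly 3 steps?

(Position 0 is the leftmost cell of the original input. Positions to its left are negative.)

Execution trace (head position shown):
Step 0: [p0]aaab  (head at position 0)
Step 1: move left → [p1]□□aab  (head at position -1)
Step 2: move right → a[p0]□aab  (head at position 0)
Step 3: move right → ab[pA]aab  (head at position 1)

After 3 steps, the head is at position 1.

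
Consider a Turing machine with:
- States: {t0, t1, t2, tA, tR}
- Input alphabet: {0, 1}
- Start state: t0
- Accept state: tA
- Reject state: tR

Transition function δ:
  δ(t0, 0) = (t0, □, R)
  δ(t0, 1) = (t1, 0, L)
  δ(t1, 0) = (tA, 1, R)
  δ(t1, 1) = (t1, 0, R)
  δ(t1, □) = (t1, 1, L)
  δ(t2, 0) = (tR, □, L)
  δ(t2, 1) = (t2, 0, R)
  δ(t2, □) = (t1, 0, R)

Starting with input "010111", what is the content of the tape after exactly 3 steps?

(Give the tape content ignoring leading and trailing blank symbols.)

Execution trace:
Initial: [t0]010111
Step 1: δ(t0, 0) = (t0, □, R) → □[t0]10111
Step 2: δ(t0, 1) = (t1, 0, L) → [t1]□00111
Step 3: δ(t1, □) = (t1, 1, L) → [t1]□100111

After 3 steps, the tape (ignoring leading/trailing blanks) is: 100111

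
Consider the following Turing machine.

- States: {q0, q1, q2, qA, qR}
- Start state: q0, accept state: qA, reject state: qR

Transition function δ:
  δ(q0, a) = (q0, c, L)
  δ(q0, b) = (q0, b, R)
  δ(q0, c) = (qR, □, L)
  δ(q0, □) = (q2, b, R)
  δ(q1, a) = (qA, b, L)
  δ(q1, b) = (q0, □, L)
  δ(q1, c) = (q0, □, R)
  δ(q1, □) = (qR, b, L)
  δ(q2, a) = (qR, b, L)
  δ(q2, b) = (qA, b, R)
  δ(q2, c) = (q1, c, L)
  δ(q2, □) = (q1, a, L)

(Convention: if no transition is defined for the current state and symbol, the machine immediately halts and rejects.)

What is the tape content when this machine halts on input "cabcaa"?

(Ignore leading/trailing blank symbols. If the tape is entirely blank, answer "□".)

Execution trace:
Initial: [q0]cabcaa
Step 1: δ(q0, c) = (qR, □, L) → [qR]□□abcaa

The machine reaches the reject state qR and halts.

Final tape (ignoring leading/trailing blanks): abcaa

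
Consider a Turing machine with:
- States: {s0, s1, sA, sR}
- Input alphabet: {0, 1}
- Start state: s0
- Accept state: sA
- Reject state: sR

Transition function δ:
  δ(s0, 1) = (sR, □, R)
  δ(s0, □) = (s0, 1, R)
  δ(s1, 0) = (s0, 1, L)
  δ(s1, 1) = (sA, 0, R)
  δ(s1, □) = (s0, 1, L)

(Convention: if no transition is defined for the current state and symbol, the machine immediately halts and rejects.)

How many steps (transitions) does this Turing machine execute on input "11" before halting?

Execution trace:
Initial: [s0]11
Step 1: δ(s0, 1) = (sR, □, R) → □[sR]1

The machine reaches the reject state sR and halts.

The machine executed 1 step before halting.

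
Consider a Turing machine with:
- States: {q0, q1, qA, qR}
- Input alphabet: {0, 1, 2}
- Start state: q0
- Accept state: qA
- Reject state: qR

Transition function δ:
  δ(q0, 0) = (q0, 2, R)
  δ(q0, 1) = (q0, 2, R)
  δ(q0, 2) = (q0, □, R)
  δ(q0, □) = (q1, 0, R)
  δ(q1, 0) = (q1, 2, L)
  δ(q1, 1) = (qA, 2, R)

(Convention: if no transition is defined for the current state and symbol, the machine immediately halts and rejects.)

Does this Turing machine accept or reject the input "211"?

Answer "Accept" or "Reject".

Execution trace:
Initial: [q0]211
Step 1: δ(q0, 2) = (q0, □, R) → □[q0]11
Step 2: δ(q0, 1) = (q0, 2, R) → □2[q0]1
Step 3: δ(q0, 1) = (q0, 2, R) → □22[q0]□
Step 4: δ(q0, □) = (q1, 0, R) → □220[q1]□

No transition is defined for δ(q1, □). By convention the machine halts and rejects.

Answer: Reject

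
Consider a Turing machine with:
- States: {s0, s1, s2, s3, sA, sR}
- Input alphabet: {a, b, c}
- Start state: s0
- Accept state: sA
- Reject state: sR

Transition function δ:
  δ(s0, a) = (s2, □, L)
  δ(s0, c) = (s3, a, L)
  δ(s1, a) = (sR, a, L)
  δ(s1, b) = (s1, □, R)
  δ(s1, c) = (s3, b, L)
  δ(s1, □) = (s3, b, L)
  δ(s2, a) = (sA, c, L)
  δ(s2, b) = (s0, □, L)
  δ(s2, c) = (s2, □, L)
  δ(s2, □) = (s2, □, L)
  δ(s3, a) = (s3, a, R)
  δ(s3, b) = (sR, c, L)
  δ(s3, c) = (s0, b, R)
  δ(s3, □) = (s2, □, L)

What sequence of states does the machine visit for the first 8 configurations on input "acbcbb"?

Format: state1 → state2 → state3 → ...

Execution trace:
Initial: [s0]acbcbb
Step 1: δ(s0, a) = (s2, □, L) → [s2]□□cbcbb
Step 2: δ(s2, □) = (s2, □, L) → [s2]□□□cbcbb
Step 3: δ(s2, □) = (s2, □, L) → [s2]□□□□cbcbb
Step 4: δ(s2, □) = (s2, □, L) → [s2]□□□□□cbcbb
Step 5: δ(s2, □) = (s2, □, L) → [s2]□□□□□□cbcbb
Step 6: δ(s2, □) = (s2, □, L) → [s2]□□□□□□□cbcbb
Step 7: δ(s2, □) = (s2, □, L) → [s2]□□□□□□□□cbcbb

State sequence: s0 → s2 → s2 → s2 → s2 → s2 → s2 → s2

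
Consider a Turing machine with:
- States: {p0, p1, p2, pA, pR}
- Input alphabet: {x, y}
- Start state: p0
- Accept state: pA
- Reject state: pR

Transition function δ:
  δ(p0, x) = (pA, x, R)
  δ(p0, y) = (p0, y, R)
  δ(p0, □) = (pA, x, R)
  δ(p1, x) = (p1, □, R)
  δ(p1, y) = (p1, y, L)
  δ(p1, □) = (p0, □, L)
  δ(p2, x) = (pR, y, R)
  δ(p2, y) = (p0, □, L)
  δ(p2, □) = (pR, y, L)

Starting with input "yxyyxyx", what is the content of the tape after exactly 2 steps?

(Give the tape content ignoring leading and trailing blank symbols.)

Execution trace:
Initial: [p0]yxyyxyx
Step 1: δ(p0, y) = (p0, y, R) → y[p0]xyyxyx
Step 2: δ(p0, x) = (pA, x, R) → yx[pA]yyxyx

The machine reaches the accept state pA and halts.

After 2 steps, the tape (ignoring leading/trailing blanks) is: yxyyxyx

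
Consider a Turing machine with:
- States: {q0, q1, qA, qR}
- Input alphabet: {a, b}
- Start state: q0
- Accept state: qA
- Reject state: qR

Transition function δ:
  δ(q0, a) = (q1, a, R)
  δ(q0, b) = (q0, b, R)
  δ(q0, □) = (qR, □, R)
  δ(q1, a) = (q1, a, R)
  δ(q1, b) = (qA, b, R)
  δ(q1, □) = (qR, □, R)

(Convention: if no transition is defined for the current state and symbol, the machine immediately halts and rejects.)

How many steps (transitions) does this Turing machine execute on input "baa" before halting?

Execution trace:
Initial: [q0]baa
Step 1: δ(q0, b) = (q0, b, R) → b[q0]aa
Step 2: δ(q0, a) = (q1, a, R) → ba[q1]a
Step 3: δ(q1, a) = (q1, a, R) → baa[q1]□
Step 4: δ(q1, □) = (qR, □, R) → baa□[qR]□

The machine reaches the reject state qR and halts.

The machine executed 4 steps before halting.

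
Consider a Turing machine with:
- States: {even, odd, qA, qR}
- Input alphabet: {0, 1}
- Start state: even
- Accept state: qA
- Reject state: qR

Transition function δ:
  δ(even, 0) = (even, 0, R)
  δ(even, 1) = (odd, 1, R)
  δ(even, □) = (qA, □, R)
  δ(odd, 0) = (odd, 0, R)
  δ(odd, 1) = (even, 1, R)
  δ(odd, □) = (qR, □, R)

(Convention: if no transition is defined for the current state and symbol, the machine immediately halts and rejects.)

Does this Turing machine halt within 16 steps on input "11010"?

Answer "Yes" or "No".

Execution trace:
Initial: [even]11010
Step 1: δ(even, 1) = (odd, 1, R) → 1[odd]1010
Step 2: δ(odd, 1) = (even, 1, R) → 11[even]010
Step 3: δ(even, 0) = (even, 0, R) → 110[even]10
Step 4: δ(even, 1) = (odd, 1, R) → 1101[odd]0
Step 5: δ(odd, 0) = (odd, 0, R) → 11010[odd]□
Step 6: δ(odd, □) = (qR, □, R) → 11010□[qR]□

The machine reaches the reject state qR and halts.
The machine halted after 6 steps (within the 16-step bound).

Answer: Yes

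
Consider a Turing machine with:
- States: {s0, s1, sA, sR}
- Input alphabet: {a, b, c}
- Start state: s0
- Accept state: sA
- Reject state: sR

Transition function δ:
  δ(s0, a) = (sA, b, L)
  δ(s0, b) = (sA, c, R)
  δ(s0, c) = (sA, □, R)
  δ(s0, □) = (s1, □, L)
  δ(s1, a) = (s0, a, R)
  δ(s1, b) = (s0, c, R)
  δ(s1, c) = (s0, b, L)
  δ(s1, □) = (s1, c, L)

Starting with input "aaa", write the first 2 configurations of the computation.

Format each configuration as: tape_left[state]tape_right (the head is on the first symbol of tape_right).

Transitions applied:
Step 1: δ(s0, a) = (sA, b, L)

The first 2 configurations are:
[s0]aaa ⊢ [sA]□baa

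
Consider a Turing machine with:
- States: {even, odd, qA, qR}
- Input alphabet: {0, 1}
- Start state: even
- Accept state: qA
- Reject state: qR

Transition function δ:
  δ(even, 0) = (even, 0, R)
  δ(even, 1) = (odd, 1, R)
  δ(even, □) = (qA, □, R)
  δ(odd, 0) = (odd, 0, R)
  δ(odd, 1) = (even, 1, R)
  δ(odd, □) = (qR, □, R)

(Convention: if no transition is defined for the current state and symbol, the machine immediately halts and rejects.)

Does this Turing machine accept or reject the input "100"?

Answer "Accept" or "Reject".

Execution trace:
Initial: [even]100
Step 1: δ(even, 1) = (odd, 1, R) → 1[odd]00
Step 2: δ(odd, 0) = (odd, 0, R) → 10[odd]0
Step 3: δ(odd, 0) = (odd, 0, R) → 100[odd]□
Step 4: δ(odd, □) = (qR, □, R) → 100□[qR]□

The machine reaches the reject state qR and halts.

Answer: Reject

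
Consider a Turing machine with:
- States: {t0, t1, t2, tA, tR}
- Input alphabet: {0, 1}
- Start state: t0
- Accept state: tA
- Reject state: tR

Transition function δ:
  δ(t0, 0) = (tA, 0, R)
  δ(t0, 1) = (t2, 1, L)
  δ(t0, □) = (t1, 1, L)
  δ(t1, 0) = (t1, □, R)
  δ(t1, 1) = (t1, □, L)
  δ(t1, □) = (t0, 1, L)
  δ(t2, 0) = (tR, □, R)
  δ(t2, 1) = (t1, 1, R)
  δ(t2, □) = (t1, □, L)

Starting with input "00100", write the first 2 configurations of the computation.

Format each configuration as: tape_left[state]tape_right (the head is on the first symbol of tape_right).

Transitions applied:
Step 1: δ(t0, 0) = (tA, 0, R)

The first 2 configurations are:
[t0]00100 ⊢ 0[tA]0100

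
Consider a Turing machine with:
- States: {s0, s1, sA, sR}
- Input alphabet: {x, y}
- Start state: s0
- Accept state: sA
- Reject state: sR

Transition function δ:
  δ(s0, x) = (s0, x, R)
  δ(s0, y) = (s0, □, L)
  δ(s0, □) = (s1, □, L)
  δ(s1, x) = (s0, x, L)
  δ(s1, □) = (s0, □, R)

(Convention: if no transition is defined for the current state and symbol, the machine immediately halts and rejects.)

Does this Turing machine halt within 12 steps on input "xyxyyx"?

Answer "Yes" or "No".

Execution trace:
Initial: [s0]xyxyyx
Step 1: δ(s0, x) = (s0, x, R) → x[s0]yxyyx
Step 2: δ(s0, y) = (s0, □, L) → [s0]x□xyyx
Step 3: δ(s0, x) = (s0, x, R) → x[s0]□xyyx
Step 4: δ(s0, □) = (s1, □, L) → [s1]x□xyyx
Step 5: δ(s1, x) = (s0, x, L) → [s0]□x□xyyx
Step 6: δ(s0, □) = (s1, □, L) → [s1]□□x□xyyx
Step 7: δ(s1, □) = (s0, □, R) → □[s0]□x□xyyx
Step 8: δ(s0, □) = (s1, □, L) → [s1]□□x□xyyx
Step 9: δ(s1, □) = (s0, □, R) → □[s0]□x□xyyx
Step 10: δ(s0, □) = (s1, □, L) → [s1]□□x□xyyx
Step 11: δ(s1, □) = (s0, □, R) → □[s0]□x□xyyx
Step 12: δ(s0, □) = (s1, □, L) → [s1]□□x□xyyx

The machine has not reached a halting state after 12 steps.
The machine did not halt within the 12-step bound.

Answer: No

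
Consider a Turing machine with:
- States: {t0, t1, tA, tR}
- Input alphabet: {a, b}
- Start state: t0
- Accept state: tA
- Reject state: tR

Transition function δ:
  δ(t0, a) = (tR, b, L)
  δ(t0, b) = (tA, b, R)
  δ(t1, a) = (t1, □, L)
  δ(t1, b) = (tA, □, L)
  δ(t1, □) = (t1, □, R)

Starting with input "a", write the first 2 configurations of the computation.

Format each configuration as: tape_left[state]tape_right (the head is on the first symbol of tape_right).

Transitions applied:
Step 1: δ(t0, a) = (tR, b, L)

The first 2 configurations are:
[t0]a ⊢ [tR]□b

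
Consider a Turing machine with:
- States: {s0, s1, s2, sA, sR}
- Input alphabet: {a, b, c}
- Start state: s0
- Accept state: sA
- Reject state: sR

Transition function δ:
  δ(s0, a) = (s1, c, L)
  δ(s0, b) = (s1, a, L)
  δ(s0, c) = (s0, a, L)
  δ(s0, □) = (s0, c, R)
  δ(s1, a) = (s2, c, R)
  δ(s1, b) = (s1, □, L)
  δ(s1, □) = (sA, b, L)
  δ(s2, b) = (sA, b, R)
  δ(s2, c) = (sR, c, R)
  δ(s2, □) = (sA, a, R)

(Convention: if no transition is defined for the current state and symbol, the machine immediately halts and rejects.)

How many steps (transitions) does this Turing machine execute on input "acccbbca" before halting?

Execution trace:
Initial: [s0]acccbbca
Step 1: δ(s0, a) = (s1, c, L) → [s1]□ccccbbca
Step 2: δ(s1, □) = (sA, b, L) → [sA]□bccccbbca

The machine reaches the accept state sA and halts.

The machine executed 2 steps before halting.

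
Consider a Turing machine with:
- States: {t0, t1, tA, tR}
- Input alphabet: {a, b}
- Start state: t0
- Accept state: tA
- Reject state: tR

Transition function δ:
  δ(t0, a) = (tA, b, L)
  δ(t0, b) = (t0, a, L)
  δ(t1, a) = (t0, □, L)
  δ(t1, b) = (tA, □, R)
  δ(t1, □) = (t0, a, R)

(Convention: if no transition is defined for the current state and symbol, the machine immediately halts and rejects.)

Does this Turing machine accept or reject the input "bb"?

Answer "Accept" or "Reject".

Execution trace:
Initial: [t0]bb
Step 1: δ(t0, b) = (t0, a, L) → [t0]□ab

No transition is defined for δ(t0, □). By convention the machine halts and rejects.

Answer: Reject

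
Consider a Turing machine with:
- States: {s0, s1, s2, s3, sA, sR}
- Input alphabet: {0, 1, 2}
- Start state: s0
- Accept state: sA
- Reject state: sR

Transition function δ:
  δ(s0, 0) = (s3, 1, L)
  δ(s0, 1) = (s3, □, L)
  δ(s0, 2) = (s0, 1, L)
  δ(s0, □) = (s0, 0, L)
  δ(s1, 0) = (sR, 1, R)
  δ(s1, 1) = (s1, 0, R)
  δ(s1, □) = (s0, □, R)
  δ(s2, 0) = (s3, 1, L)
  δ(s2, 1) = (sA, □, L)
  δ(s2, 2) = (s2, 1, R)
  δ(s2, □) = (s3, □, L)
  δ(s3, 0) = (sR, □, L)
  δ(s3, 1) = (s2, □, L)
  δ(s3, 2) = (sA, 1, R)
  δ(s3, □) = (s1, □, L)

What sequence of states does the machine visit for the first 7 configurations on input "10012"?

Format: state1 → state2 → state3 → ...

Execution trace:
Initial: [s0]10012
Step 1: δ(s0, 1) = (s3, □, L) → [s3]□□0012
Step 2: δ(s3, □) = (s1, □, L) → [s1]□□□0012
Step 3: δ(s1, □) = (s0, □, R) → □[s0]□□0012
Step 4: δ(s0, □) = (s0, 0, L) → [s0]□0□0012
Step 5: δ(s0, □) = (s0, 0, L) → [s0]□00□0012
Step 6: δ(s0, □) = (s0, 0, L) → [s0]□000□0012

State sequence: s0 → s3 → s1 → s0 → s0 → s0 → s0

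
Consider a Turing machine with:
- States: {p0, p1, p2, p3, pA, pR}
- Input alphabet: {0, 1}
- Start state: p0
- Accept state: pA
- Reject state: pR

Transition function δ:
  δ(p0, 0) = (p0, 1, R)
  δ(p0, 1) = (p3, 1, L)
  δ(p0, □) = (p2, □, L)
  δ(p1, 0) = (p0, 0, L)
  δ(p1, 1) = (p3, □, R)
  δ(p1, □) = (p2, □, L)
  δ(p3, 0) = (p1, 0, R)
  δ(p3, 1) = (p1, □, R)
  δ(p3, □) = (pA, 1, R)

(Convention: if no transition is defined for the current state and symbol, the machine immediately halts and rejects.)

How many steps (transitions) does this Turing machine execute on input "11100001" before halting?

Execution trace:
Initial: [p0]11100001
Step 1: δ(p0, 1) = (p3, 1, L) → [p3]□11100001
Step 2: δ(p3, □) = (pA, 1, R) → 1[pA]11100001

The machine reaches the accept state pA and halts.

The machine executed 2 steps before halting.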